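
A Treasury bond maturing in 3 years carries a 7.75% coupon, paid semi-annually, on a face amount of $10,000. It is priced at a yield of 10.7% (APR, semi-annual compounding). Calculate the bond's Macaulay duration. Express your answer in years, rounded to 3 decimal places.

2.721 years

Periodic yield y = 0.0535. Discount each cash flow and weight by its period:
  t   CF        PV=CF/(1+0.0535)^t    t·PV
  1       387.50       367.8215       367.8215
  2       387.50       349.1424       698.2849
  3       387.50       331.4119       994.2357
  4       387.50       314.5818     1,258.3271
  5       387.50       298.6063     1,493.0316
  6    10,387.50     7,598.0789    45,588.4732
  Σ                  9,259.6428    50,400.1740
Price P = Σ PV = 9,259.6428.
Macaulay duration = Σ(t·PV) / P = 50,400.1740 / 9,259.6428 = 5.44299 half-year periods.
In years: 5.44299 / 2 = 2.72150 years.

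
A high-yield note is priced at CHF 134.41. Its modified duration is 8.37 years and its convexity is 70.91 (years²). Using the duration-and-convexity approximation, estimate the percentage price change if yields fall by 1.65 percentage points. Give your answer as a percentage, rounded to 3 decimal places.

Duration effect: -D_mod·Δy = -8.37 × (-0.0165) = +0.138105
Convexity effect: ½·C·(Δy)² = 0.5 × 70.91 × (-0.0165)² = +0.00965262375
ΔP/P ≈ +0.138105 + 0.00965262375 = +0.14775762375
= +14.775762375%.

+14.776%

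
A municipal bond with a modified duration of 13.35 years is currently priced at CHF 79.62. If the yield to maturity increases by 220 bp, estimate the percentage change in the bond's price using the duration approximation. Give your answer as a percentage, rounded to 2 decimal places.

-29.37%

Duration approximation: ΔP/P ≈ -D_mod · Δy = -13.35 × (+0.022) = -0.293700.
As a percentage: -29.3700%.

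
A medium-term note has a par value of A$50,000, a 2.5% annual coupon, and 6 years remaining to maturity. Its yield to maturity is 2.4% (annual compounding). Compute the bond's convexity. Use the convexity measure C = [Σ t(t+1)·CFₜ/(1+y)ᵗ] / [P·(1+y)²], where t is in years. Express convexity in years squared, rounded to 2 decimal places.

36.92

With y = 0.024:
  t   CF        PV=CF/(1+0.024)^t    t·PV        t(t+1)·PV
  1     1,250.00     1,220.7031     1,220.7031       2,441.4062
  2     1,250.00     1,192.0929     2,384.1858       7,152.5574
  3     1,250.00     1,164.1532     3,492.4597      13,969.8386
  4     1,250.00     1,136.8684     4,547.4735      22,737.3675
  5     1,250.00     1,110.2230     5,551.1151      33,306.6907
  6    51,250.00    44,452.2891   266,713.7344   1,866,996.1410
  Σ                 50,276.3297   283,909.6716   1,946,604.0015
P = 50,276.3297.
Convexity = Σ t(t+1)·PV / [P·(1+y)²] = 1,946,604.0015 / (50,276.3297 × 1.048576) = 36.92446.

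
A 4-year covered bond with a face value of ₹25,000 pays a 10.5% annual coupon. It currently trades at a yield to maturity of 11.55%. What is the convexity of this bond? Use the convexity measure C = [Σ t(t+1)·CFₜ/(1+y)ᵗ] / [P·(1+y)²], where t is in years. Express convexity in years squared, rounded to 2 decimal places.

13.18

With y = 0.1155:
  t   CF        PV=CF/(1+0.1155)^t    t·PV        t(t+1)·PV
  1     2,625.00     2,353.2048     2,353.2048       4,706.4097
  2     2,625.00     2,109.5516     4,219.1033      12,657.3098
  3     2,625.00     1,891.1265     5,673.3795      22,693.5182
  4    27,625.00    17,841.1970    71,364.7879     356,823.9396
  Σ                 24,195.0800    83,610.4756     396,881.1773
P = 24,195.0800.
Convexity = Σ t(t+1)·PV / [P·(1+y)²] = 396,881.1773 / (24,195.0800 × 1.244340) = 13.18239.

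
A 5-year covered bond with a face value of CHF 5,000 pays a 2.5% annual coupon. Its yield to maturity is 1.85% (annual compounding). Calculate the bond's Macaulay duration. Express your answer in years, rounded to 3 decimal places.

Periodic yield y = 0.0185. Discount each cash flow and weight by its year:
  t   CF        PV=CF/(1+0.0185)^t    t·PV
  1       125.00       122.7295       122.7295
  2       125.00       120.5002       241.0005
  3       125.00       118.3115       354.9345
  4       125.00       116.1625       464.6499
  5     5,125.00     4,676.1529    23,380.7645
  Σ                  5,153.8566    24,564.0789
Price P = Σ PV = 5,153.8566.
Macaulay duration = Σ(t·PV) / P = 24,564.0789 / 5,153.8566 = 4.76615 years.

4.766 years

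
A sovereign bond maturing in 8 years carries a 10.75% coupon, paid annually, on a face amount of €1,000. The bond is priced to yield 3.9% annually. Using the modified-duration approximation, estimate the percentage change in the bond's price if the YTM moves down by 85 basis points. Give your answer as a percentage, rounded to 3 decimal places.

+5.041%

Periodic yield y = 0.039. Modified duration first:
  t   CF        PV=CF/(1+0.039)^t    t·PV
  1       107.50       103.4649       103.4649
  2       107.50        99.5812       199.1624
  3       107.50        95.8433       287.5299
  4       107.50        92.2457       368.9829
  5       107.50        88.7832       443.9159
  6       107.50        85.4506       512.7037
  7       107.50        82.2431       575.7019
  8     1,107.50       815.4913     6,523.9307
  Σ                  1,463.1034     9,015.3924
P = 1,463.1034; D_Mac = 6.16183 yrs; D_mod = 6.16183/(1+0.039) = 5.93054 yrs.
ΔP/P ≈ -D_mod · Δy = -5.93054 × (-0.0085) = +0.050410 = +5.0410%.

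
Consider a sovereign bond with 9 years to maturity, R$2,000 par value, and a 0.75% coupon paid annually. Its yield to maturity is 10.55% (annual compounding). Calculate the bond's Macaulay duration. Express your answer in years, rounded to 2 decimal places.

8.56 years

Periodic yield y = 0.1055. Discount each cash flow and weight by its year:
  t   CF        PV=CF/(1+0.1055)^t    t·PV
  1        15.00        13.5685        13.5685
  2        15.00        12.2737        24.5473
  3        15.00        11.1024        33.3071
  4        15.00        10.0428        40.1713
  5        15.00         9.0844        45.4221
  6        15.00         8.2175        49.3049
  7        15.00         7.4333        52.0329
  8        15.00         6.7239        53.7912
  9     2,015.00       817.0457     7,353.4110
  Σ                    895.4921     7,665.5563
Price P = Σ PV = 895.4921.
Macaulay duration = Σ(t·PV) / P = 7,665.5563 / 895.4921 = 8.56016 years.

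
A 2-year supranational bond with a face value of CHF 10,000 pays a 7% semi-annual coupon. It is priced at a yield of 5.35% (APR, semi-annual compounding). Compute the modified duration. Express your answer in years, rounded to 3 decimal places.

Periodic yield y = 0.02675. First find Macaulay duration:
  t   CF        PV=CF/(1+0.02675)^t    t·PV
  1       350.00       340.8814       340.8814
  2       350.00       332.0004       664.0008
  3       350.00       323.3508       970.0523
  4    10,350.00     9,312.8263    37,251.3053
  Σ                 10,309.0589    39,226.2399
P = 10,309.0589; Macaulay duration = 39,226.2399 / 10,309.0589 = 3.80503 half-year periods = 1.90251 years.
Modified duration = D_Mac / (1 + y) = 1.90251 / 1.02675 = 1.85295 years.

1.853 years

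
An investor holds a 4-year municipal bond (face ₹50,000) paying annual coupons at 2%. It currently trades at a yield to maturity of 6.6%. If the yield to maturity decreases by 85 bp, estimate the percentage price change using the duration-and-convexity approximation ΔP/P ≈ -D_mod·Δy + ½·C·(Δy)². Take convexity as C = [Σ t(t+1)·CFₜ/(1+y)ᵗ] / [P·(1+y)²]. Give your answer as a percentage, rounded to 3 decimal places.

With y = 0.066:
  t   CF        PV=CF/(1+0.066)^t    t·PV        t(t+1)·PV
  1     1,000.00       938.0863       938.0863       1,876.1726
  2     1,000.00       880.0059     1,760.0118       5,280.0355
  3     1,000.00       825.5215     2,476.5645       9,906.2579
  4    51,000.00    39,494.9308   157,979.7232     789,898.6162
  Σ                 42,138.5445   163,154.3859     806,961.0822
P = 42,138.5445; D_Mac = 3.87186 yrs; D_mod = 3.63214 yrs; C = 16.85228.
Duration effect: -3.63214 × (-0.0085) = +0.030873
Convexity effect: 0.5 × 16.85228 × (-0.0085)² = +0.0006088
ΔP/P ≈ +0.030873 + 0.0006088 = +0.031482 = +3.1482%.

+3.148%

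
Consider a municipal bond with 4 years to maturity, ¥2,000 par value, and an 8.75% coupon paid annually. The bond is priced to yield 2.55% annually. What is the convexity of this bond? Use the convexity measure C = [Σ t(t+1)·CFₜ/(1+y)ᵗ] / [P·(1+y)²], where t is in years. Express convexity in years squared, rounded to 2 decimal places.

With y = 0.0255:
  t   CF        PV=CF/(1+0.0255)^t    t·PV        t(t+1)·PV
  1       175.00       170.6485       170.6485         341.2969
  2       175.00       166.4051       332.8103         998.4308
  3       175.00       162.2673       486.8020       1,947.2078
  4     2,175.00     1,966.6026     7,866.4103      39,332.0514
  Σ                  2,465.9235     8,856.6710      42,618.9869
P = 2,465.9235.
Convexity = Σ t(t+1)·PV / [P·(1+y)²] = 42,618.9869 / (2,465.9235 × 1.051650) = 16.43434.

16.43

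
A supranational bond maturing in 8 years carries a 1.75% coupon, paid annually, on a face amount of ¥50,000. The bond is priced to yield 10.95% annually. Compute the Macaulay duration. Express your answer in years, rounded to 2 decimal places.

7.31 years

Periodic yield y = 0.1095. Discount each cash flow and weight by its year:
  t   CF        PV=CF/(1+0.1095)^t    t·PV
  1       875.00       788.6435       788.6435
  2       875.00       710.8099     1,421.6197
  3       875.00       640.6578     1,921.9735
  4       875.00       577.4293     2,309.7173
  5       875.00       520.4410     2,602.2051
  6       875.00       469.0771     2,814.4625
  7       875.00       422.7824     2,959.4768
  8    50,875.00    22,155.7252   177,245.8015
  Σ                 26,285.5662   192,063.8999
Price P = Σ PV = 26,285.5662.
Macaulay duration = Σ(t·PV) / P = 192,063.8999 / 26,285.5662 = 7.30682 years.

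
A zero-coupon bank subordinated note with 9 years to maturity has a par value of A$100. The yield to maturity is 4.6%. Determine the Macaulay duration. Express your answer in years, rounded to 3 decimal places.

A zero-coupon bond has a single cash flow at maturity, so its Macaulay duration equals its maturity: 9 years.

9.000 years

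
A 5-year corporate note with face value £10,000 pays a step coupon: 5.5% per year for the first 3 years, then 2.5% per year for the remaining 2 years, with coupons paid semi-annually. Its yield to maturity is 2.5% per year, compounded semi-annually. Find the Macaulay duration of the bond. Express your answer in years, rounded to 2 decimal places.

Periodic yield y = 0.0125. Discount each cash flow and weight by its period:
  t   CF        PV=CF/(1+0.0125)^t    t·PV
  1       275.00       271.6049       271.6049
  2       275.00       268.2518       536.5036
  3       275.00       264.9400       794.8201
  4       275.00       261.6692     1,046.6767
  5       275.00       258.4387     1,292.1935
  6       275.00       255.2481     1,531.4885
  7       125.00       114.5895       802.1264
  8       125.00       113.1748       905.3984
  9       125.00       111.7776     1,005.9983
  10   10,125.00     8,942.2069    89,422.0688
  Σ                 10,861.9015    97,608.8793
Price P = Σ PV = 10,861.9015.
Macaulay duration = Σ(t·PV) / P = 97,608.8793 / 10,861.9015 = 8.98635 half-year periods.
In years: 8.98635 / 2 = 4.49318 years.

4.49 years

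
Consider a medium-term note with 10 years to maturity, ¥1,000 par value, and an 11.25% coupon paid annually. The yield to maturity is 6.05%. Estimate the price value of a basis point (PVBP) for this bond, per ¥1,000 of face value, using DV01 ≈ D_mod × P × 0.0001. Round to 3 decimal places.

¥0.915

Periodic yield y = 0.0605.
  t   CF        PV=CF/(1+0.0605)^t    t·PV
  1       112.50       106.0820       106.0820
  2       112.50       100.0302       200.0604
  3       112.50        94.3236       282.9709
  4       112.50        88.9426       355.7704
  5       112.50        83.8686       419.3428
  6       112.50        79.0840       474.5038
  7       112.50        74.5723       522.0064
  8       112.50        70.3181       562.5448
  9       112.50        66.3066       596.7590
  10    1,112.50       618.2915     6,182.9152
  Σ                  1,381.8195     9,702.9558
P = 1,381.8195; D_Mac = 7.02187 yrs; D_mod = 6.62128 yrs.
DV01 ≈ 6.62128 × 1,381.8195 × 0.0001 = 0.914942.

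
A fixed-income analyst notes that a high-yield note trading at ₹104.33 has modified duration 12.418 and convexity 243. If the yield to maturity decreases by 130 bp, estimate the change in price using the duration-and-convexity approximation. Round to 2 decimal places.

+₹18.98

Duration effect: -D_mod·Δy = -12.418 × (-0.013) = +0.161434
Convexity effect: ½·C·(Δy)² = 0.5 × 243 × (-0.013)² = +0.0205335
ΔP/P ≈ +0.161434 + 0.0205335 = +0.1819675
ΔP ≈ 104.33 × (+0.1819675) = +18.984669275.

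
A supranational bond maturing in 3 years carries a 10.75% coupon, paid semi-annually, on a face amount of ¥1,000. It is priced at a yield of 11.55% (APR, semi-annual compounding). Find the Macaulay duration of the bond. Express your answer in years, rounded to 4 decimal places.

Periodic yield y = 0.05775. Discount each cash flow and weight by its period:
  t   CF        PV=CF/(1+0.05775)^t    t·PV
  1        53.75        50.8154        50.8154
  2        53.75        48.0410        96.0821
  3        53.75        45.4181       136.2544
  4        53.75        42.9384       171.7538
  5        53.75        40.5941       202.9707
  6     1,053.75       752.3837     4,514.3023
  Σ                    980.1909     5,172.1786
Price P = Σ PV = 980.1909.
Macaulay duration = Σ(t·PV) / P = 5,172.1786 / 980.1909 = 5.27671 half-year periods.
In years: 5.27671 / 2 = 2.63835 years.

2.6384 years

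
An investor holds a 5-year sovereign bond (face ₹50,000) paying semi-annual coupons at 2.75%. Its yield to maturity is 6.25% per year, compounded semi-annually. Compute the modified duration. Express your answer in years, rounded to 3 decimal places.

Periodic yield y = 0.03125. First find Macaulay duration:
  t   CF        PV=CF/(1+0.03125)^t    t·PV
  1       687.50       666.6667       666.6667
  2       687.50       646.4646     1,292.9293
  3       687.50       626.8748     1,880.6244
  4       687.50       607.8786     2,431.5144
  5       687.50       589.4580     2,947.2902
  6       687.50       571.5957     3,429.5740
  7       687.50       554.2746     3,879.9221
  8       687.50       537.4784     4,299.8271
  9       687.50       521.1912     4,690.7205
  10   50,687.50    37,261.5791   372,615.7911
  Σ                 42,583.4617   398,134.8600
P = 42,583.4617; Macaulay duration = 398,134.8600 / 42,583.4617 = 9.34952 half-year periods = 4.67476 years.
Modified duration = D_Mac / (1 + y) = 4.67476 / 1.03125 = 4.53310 years.

4.533 years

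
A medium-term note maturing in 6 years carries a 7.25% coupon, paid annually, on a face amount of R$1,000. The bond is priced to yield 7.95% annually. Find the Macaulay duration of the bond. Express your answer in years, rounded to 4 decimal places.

Periodic yield y = 0.0795. Discount each cash flow and weight by its year:
  t   CF        PV=CF/(1+0.0795)^t    t·PV
  1        72.50        67.1607        67.1607
  2        72.50        62.2147       124.4293
  3        72.50        57.6328       172.8985
  4        72.50        53.3885       213.5539
  5        72.50        49.4567       247.2833
  6     1,072.50       677.7374     4,066.4241
  Σ                    967.5907     4,891.7498
Price P = Σ PV = 967.5907.
Macaulay duration = Σ(t·PV) / P = 4,891.7498 / 967.5907 = 5.05560 years.

5.0556 years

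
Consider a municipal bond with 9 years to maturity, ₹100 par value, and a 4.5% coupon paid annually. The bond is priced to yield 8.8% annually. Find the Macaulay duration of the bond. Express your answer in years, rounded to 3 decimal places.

Periodic yield y = 0.088. Discount each cash flow and weight by its year:
  t   CF        PV=CF/(1+0.088)^t    t·PV
  1         4.50         4.1360         4.1360
  2         4.50         3.8015         7.6030
  3         4.50         3.4940        10.4821
  4         4.50         3.2114        12.8457
  5         4.50         2.9517        14.7584
  6         4.50         2.7129        16.2776
  7         4.50         2.4935        17.4545
  8         4.50         2.2918        18.3346
  9       104.50        48.9166       440.2494
  Σ                     74.0095       542.1412
Price P = Σ PV = 74.0095.
Macaulay duration = Σ(t·PV) / P = 542.1412 / 74.0095 = 7.32529 years.

7.325 years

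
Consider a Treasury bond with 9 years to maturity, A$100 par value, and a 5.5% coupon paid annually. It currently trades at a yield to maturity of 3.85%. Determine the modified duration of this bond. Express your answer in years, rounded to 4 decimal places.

Periodic yield y = 0.0385. First find Macaulay duration:
  t   CF        PV=CF/(1+0.0385)^t    t·PV
  1         5.50         5.2961         5.2961
  2         5.50         5.0998        10.1995
  3         5.50         4.9107        14.7321
  4         5.50         4.7286        18.9146
  5         5.50         4.5533        22.7667
  6         5.50         4.3845        26.3072
  7         5.50         4.2220        29.5539
  8         5.50         4.0655        32.5238
  9       105.50        75.0920       675.8284
  Σ                    112.3526       836.1223
P = 112.3526; Macaulay duration = 836.1223 / 112.3526 = 7.44195 years.
Modified duration = D_Mac / (1 + y) = 7.44195 / 1.0385 = 7.16606 years.

7.1661 years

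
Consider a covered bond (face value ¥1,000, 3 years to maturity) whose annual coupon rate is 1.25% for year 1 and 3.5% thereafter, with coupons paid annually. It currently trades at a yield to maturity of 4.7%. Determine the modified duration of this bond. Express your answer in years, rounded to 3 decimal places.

Periodic yield y = 0.047. First find Macaulay duration:
  t   CF        PV=CF/(1+0.047)^t    t·PV
  1        12.50        11.9389        11.9389
  2        35.00        31.9282        63.8564
  3     1,035.00       901.7794     2,705.3382
  Σ                    945.6465     2,781.1335
P = 945.6465; Macaulay duration = 2,781.1335 / 945.6465 = 2.94099 years.
Modified duration = D_Mac / (1 + y) = 2.94099 / 1.047 = 2.80897 years.

2.809 years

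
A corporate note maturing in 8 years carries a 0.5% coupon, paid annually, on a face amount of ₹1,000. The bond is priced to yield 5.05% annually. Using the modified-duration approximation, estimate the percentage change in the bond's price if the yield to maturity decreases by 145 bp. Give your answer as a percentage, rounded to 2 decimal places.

Periodic yield y = 0.0505. Modified duration first:
  t   CF        PV=CF/(1+0.0505)^t    t·PV
  1         5.00         4.7596         4.7596
  2         5.00         4.5308         9.0617
  3         5.00         4.3130        12.9391
  4         5.00         4.1057        16.4227
  5         5.00         3.9083        19.5416
  6         5.00         3.7204        22.3226
  7         5.00         3.5416        24.7911
  8     1,005.00       677.6378     5,421.1022
  Σ                    706.5173     5,530.9406
P = 706.5173; D_Mac = 7.82846 yrs; D_mod = 7.82846/(1+0.0505) = 7.45213 yrs.
ΔP/P ≈ -D_mod · Δy = -7.45213 × (-0.0145) = +0.108056 = +10.8056%.

+10.81%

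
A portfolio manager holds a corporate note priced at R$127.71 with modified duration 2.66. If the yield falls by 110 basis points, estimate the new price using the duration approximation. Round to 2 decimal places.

Duration approximation: ΔP/P ≈ -D_mod · Δy = -2.66 × (-0.011) = +0.029260.
New price ≈ 127.71 × (1 + 0.029260) = 131.4467946.

R$131.45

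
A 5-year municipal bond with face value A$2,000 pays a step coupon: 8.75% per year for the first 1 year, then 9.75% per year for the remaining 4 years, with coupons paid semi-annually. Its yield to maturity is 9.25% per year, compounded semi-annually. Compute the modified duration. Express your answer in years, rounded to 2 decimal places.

Periodic yield y = 0.04625. First find Macaulay duration:
  t   CF        PV=CF/(1+0.04625)^t    t·PV
  1        87.50        83.6320        83.6320
  2        87.50        79.9350       159.8700
  3        97.50        85.1331       255.3992
  4        97.50        81.3697       325.4788
  5        97.50        77.7727       388.8636
  6        97.50        74.3347       446.0084
  7        97.50        71.0487       497.3411
  8        97.50        67.9080       543.2639
  9        97.50        64.9061       584.1547
  10    2,097.50     1,334.5881    13,345.8814
  Σ                  2,020.6282    16,629.8931
P = 2,020.6282; Macaulay duration = 16,629.8931 / 2,020.6282 = 8.23006 half-year periods = 4.11503 years.
Modified duration = D_Mac / (1 + y) = 4.11503 / 1.04625 = 3.93312 years.

3.93 years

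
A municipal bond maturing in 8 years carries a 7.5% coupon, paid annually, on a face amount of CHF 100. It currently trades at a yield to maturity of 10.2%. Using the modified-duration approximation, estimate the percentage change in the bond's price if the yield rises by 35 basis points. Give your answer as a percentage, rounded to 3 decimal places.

Periodic yield y = 0.102. Modified duration first:
  t   CF        PV=CF/(1+0.102)^t    t·PV
  1         7.50         6.8058         6.8058
  2         7.50         6.1759        12.3517
  3         7.50         5.6042        16.8127
  4         7.50         5.0855        20.3421
  5         7.50         4.6148        23.0740
  6         7.50         4.1877        25.1260
  7         7.50         3.8001        26.6004
  8       107.50        49.4260       395.4082
  Σ                     85.7000       526.5209
P = 85.7000; D_Mac = 6.14377 yrs; D_mod = 6.14377/(1+0.102) = 5.57511 yrs.
ΔP/P ≈ -D_mod · Δy = -5.57511 × (+0.0035) = -0.019513 = -1.9513%.

-1.951%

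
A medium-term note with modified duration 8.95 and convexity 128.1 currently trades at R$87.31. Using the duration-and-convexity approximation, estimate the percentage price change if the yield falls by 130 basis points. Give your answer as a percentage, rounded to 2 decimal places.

Duration effect: -D_mod·Δy = -8.95 × (-0.013) = +0.116350
Convexity effect: ½·C·(Δy)² = 0.5 × 128.1 × (-0.013)² = +0.01082445
ΔP/P ≈ +0.116350 + 0.01082445 = +0.12717445
= +12.717445%.

+12.72%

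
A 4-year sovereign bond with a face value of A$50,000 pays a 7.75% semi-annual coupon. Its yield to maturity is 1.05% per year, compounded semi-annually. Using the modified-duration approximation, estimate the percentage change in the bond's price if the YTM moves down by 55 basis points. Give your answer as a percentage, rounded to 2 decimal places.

+1.96%

Periodic yield y = 0.00525. Modified duration first:
  t   CF        PV=CF/(1+0.00525)^t    t·PV
  1     1,937.50     1,927.3812     1,927.3812
  2     1,937.50     1,917.3153     3,834.6307
  3     1,937.50     1,907.3020     5,721.9060
  4     1,937.50     1,897.3410     7,589.3639
  5     1,937.50     1,887.4319     9,437.1597
  6     1,937.50     1,877.5747    11,265.4481
  7     1,937.50     1,867.7689    13,074.3823
  8    51,937.50    49,806.7710   398,454.1678
  Σ                 63,088.8861   451,304.4398
P = 63,088.8861; D_Mac = 7.15347 half-year periods = 3.57673 yrs; D_mod = 3.57673/(1+0.00525) = 3.55806 yrs.
ΔP/P ≈ -D_mod · Δy = -3.55806 × (-0.0055) = +0.019569 = +1.9569%.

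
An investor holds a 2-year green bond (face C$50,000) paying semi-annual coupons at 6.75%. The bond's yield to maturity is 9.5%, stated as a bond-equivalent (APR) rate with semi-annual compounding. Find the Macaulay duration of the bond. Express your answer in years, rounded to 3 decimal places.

1.901 years

Periodic yield y = 0.0475. Discount each cash flow and weight by its period:
  t   CF        PV=CF/(1+0.0475)^t    t·PV
  1     1,687.50     1,610.9785     1,610.9785
  2     1,687.50     1,537.9270     3,075.8540
  3     1,687.50     1,468.1881     4,404.5642
  4    51,687.50    42,930.8414   171,723.3656
  Σ                 47,547.9350   180,814.7623
Price P = Σ PV = 47,547.9350.
Macaulay duration = Σ(t·PV) / P = 180,814.7623 / 47,547.9350 = 3.80279 half-year periods.
In years: 3.80279 / 2 = 1.90139 years.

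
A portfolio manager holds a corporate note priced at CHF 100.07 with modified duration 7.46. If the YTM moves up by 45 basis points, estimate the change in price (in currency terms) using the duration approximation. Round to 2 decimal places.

Duration approximation: ΔP/P ≈ -D_mod · Δy = -7.46 × (+0.0045) = -0.033570.
ΔP ≈ 100.07 × (-0.033570) = -3.3593499.

-CHF 3.36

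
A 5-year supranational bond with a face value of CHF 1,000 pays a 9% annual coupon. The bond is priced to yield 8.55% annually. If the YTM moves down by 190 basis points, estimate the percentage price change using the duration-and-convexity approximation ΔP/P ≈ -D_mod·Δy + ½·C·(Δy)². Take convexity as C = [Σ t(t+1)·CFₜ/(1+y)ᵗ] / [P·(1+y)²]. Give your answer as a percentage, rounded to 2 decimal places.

With y = 0.0855:
  t   CF        PV=CF/(1+0.0855)^t    t·PV        t(t+1)·PV
  1        90.00        82.9111        82.9111         165.8222
  2        90.00        76.3806       152.7611         458.2834
  3        90.00        70.3644       211.0932         844.3729
  4        90.00        64.8221       259.2885       1,296.4423
  5     1,090.00       723.2315     3,616.1577      21,696.9463
  Σ                  1,017.7097     4,322.2116      24,461.8670
P = 1,017.7097; D_Mac = 4.24700 yrs; D_mod = 3.91248 yrs; C = 20.39887.
Duration effect: -3.91248 × (-0.019) = +0.074337
Convexity effect: 0.5 × 20.39887 × (-0.019)² = +0.0036820
ΔP/P ≈ +0.074337 + 0.0036820 = +0.078019 = +7.8019%.

+7.80%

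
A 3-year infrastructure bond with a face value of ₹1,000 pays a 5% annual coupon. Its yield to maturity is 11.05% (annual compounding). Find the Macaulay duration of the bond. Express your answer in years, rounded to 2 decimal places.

Periodic yield y = 0.1105. Discount each cash flow and weight by its year:
  t   CF        PV=CF/(1+0.1105)^t    t·PV
  1        50.00        45.0248        45.0248
  2        50.00        40.5446        81.0892
  3     1,050.00       766.7144     2,300.1431
  Σ                    852.2837     2,426.2571
Price P = Σ PV = 852.2837.
Macaulay duration = Σ(t·PV) / P = 2,426.2571 / 852.2837 = 2.84677 years.

2.85 years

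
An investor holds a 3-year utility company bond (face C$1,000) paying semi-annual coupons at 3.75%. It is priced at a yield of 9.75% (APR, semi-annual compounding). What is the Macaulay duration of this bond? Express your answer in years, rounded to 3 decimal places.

2.851 years

Periodic yield y = 0.04875. Discount each cash flow and weight by its period:
  t   CF        PV=CF/(1+0.04875)^t    t·PV
  1        18.75        17.8784        17.8784
  2        18.75        17.0474        34.0947
  3        18.75        16.2549        48.7648
  4        18.75        15.4993        61.9974
  5        18.75        14.7789        73.8944
  6     1,018.75       765.6597     4,593.9581
  Σ                    847.1186     4,830.5878
Price P = Σ PV = 847.1186.
Macaulay duration = Σ(t·PV) / P = 4,830.5878 / 847.1186 = 5.70237 half-year periods.
In years: 5.70237 / 2 = 2.85119 years.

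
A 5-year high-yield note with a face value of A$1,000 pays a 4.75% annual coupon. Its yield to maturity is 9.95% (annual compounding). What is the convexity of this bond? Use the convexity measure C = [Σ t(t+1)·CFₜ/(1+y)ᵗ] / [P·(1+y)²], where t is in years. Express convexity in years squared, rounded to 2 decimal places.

With y = 0.0995:
  t   CF        PV=CF/(1+0.0995)^t    t·PV        t(t+1)·PV
  1        47.50        43.2015        43.2015          86.4029
  2        47.50        39.2919        78.5838         235.7515
  3        47.50        35.7362       107.2085         428.8339
  4        47.50        32.5022       130.0088         650.0439
  5     1,047.50       651.8953     3,259.4766      19,556.8596
  Σ                    802.6270     3,618.4791      20,957.8918
P = 802.6270.
Convexity = Σ t(t+1)·PV / [P·(1+y)²] = 20,957.8918 / (802.6270 × 1.208900) = 21.59948.

21.60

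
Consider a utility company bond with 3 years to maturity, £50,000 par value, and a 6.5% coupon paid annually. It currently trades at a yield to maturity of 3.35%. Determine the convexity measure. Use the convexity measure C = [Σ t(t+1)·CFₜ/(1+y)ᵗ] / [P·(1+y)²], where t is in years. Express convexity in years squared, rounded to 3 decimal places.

With y = 0.0335:
  t   CF        PV=CF/(1+0.0335)^t    t·PV        t(t+1)·PV
  1     3,250.00     3,144.6541     3,144.6541       6,289.3082
  2     3,250.00     3,042.7229     6,085.4457      18,256.3372
  3    53,250.00    48,237.8752   144,713.6255     578,854.5019
  Σ                 54,425.2521   153,943.7253     603,400.1473
P = 54,425.2521.
Convexity = Σ t(t+1)·PV / [P·(1+y)²] = 603,400.1473 / (54,425.2521 × 1.068122) = 10.37968.

10.380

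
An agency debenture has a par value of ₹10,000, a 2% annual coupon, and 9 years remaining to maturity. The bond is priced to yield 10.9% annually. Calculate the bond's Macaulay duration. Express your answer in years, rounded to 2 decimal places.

Periodic yield y = 0.109. Discount each cash flow and weight by its year:
  t   CF        PV=CF/(1+0.109)^t    t·PV
  1       200.00       180.3427       180.3427
  2       200.00       162.6174       325.2347
  3       200.00       146.6342       439.9027
  4       200.00       132.2220       528.8881
  5       200.00       119.2264       596.1318
  6       200.00       107.5080       645.0479
  7       200.00        96.9414       678.5896
  8       200.00        87.4133       699.3066
  9    10,200.00     4,019.9093    36,179.1839
  Σ                  5,052.8146    40,272.6279
Price P = Σ PV = 5,052.8146.
Macaulay duration = Σ(t·PV) / P = 40,272.6279 / 5,052.8146 = 7.97034 years.

7.97 years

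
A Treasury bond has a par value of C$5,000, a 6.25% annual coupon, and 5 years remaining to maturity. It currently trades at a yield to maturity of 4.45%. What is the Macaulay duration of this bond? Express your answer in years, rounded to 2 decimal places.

Periodic yield y = 0.0445. Discount each cash flow and weight by its year:
  t   CF        PV=CF/(1+0.0445)^t    t·PV
  1       312.50       299.1862       299.1862
  2       312.50       286.4396       572.8793
  3       312.50       274.2361       822.7084
  4       312.50       262.5526     1,050.2102
  5     5,312.50     4,273.2345    21,366.1723
  Σ                  5,395.6490    24,111.1564
Price P = Σ PV = 5,395.6490.
Macaulay duration = Σ(t·PV) / P = 24,111.1564 / 5,395.6490 = 4.46863 years.

4.47 years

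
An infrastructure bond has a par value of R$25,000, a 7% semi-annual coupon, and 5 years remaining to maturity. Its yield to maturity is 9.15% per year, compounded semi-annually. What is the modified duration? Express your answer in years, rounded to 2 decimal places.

4.08 years

Periodic yield y = 0.04575. First find Macaulay duration:
  t   CF        PV=CF/(1+0.04575)^t    t·PV
  1       875.00       836.7201       836.7201
  2       875.00       800.1148     1,600.2296
  3       875.00       765.1110     2,295.3329
  4       875.00       731.6385     2,926.5541
  5       875.00       699.6304     3,498.1521
  6       875.00       669.0226     4,014.1358
  7       875.00       639.7539     4,478.2773
  8       875.00       611.7656     4,894.1250
  9       875.00       585.0018     5,265.0161
  10   25,875.00    16,542.5184   165,425.1838
  Σ                 22,881.2771   195,233.7268
P = 22,881.2771; Macaulay duration = 195,233.7268 / 22,881.2771 = 8.53247 half-year periods = 4.26623 years.
Modified duration = D_Mac / (1 + y) = 4.26623 / 1.04575 = 4.07959 years.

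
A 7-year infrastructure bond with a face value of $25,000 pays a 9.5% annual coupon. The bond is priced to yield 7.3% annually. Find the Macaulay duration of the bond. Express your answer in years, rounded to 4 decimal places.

5.5123 years

Periodic yield y = 0.073. Discount each cash flow and weight by its year:
  t   CF        PV=CF/(1+0.073)^t    t·PV
  1     2,375.00     2,213.4203     2,213.4203
  2     2,375.00     2,062.8335     4,125.6669
  3     2,375.00     1,922.4916     5,767.4748
  4     2,375.00     1,791.6977     7,166.7906
  5     2,375.00     1,669.8021     8,349.0105
  6     2,375.00     1,556.1995     9,337.1972
  7    27,375.00    16,716.9127   117,018.3888
  Σ                 27,933.3574   153,977.9492
Price P = Σ PV = 27,933.3574.
Macaulay duration = Σ(t·PV) / P = 153,977.9492 / 27,933.3574 = 5.51233 years.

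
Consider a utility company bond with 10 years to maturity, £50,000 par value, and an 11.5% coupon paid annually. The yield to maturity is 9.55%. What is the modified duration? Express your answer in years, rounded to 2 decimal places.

6.06 years

Periodic yield y = 0.0955. First find Macaulay duration:
  t   CF        PV=CF/(1+0.0955)^t    t·PV
  1     5,750.00     5,248.7449     5,248.7449
  2     5,750.00     4,791.1865     9,582.3731
  3     5,750.00     4,373.5158    13,120.5474
  4     5,750.00     3,992.2554    15,969.0216
  5     5,750.00     3,644.2313    18,221.1566
  6     5,750.00     3,326.5462    19,959.2769
  7     5,750.00     3,036.5551    21,255.8860
  8     5,750.00     2,771.8440    22,174.7523
  9     5,750.00     2,530.2091    22,771.8816
  10   55,750.00    22,393.4523   223,934.5234
  Σ                 56,108.5406   372,238.1636
P = 56,108.5406; Macaulay duration = 372,238.1636 / 56,108.5406 = 6.63425 years.
Modified duration = D_Mac / (1 + y) = 6.63425 / 1.0955 = 6.05591 years.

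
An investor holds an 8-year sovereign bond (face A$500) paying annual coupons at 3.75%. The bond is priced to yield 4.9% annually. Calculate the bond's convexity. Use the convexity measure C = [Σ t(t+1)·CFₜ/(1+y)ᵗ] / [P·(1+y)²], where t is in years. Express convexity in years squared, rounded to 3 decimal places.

With y = 0.049:
  t   CF        PV=CF/(1+0.049)^t    t·PV        t(t+1)·PV
  1        18.75        17.8742        17.8742          35.7483
  2        18.75        17.0392        34.0785         102.2355
  3        18.75        16.2433        48.7300         194.9198
  4        18.75        15.4846        61.9383         309.6915
  5        18.75        14.7613        73.8064         442.8382
  6        18.75        14.0718        84.4305         591.0138
  7        18.75        13.4144        93.9011         751.2092
  8       518.75       353.7970     2,830.3764      25,473.3874
  Σ                    462.6858     3,245.1354      27,901.0438
P = 462.6858.
Convexity = Σ t(t+1)·PV / [P·(1+y)²] = 27,901.0438 / (462.6858 × 1.100401) = 54.80034.

54.800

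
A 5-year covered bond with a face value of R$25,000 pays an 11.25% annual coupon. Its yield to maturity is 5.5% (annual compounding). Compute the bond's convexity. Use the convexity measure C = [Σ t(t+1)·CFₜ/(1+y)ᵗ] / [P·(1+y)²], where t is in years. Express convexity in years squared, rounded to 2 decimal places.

With y = 0.055:
  t   CF        PV=CF/(1+0.055)^t    t·PV        t(t+1)·PV
  1     2,812.50     2,665.8768     2,665.8768       5,331.7536
  2     2,812.50     2,526.8974     5,053.7948      15,161.3845
  3     2,812.50     2,395.1634     7,185.4903      28,741.9612
  4     2,812.50     2,270.2971     9,081.1884      45,405.9418
  5    27,812.50    21,280.2992   106,401.4961     638,408.9765
  Σ                 31,138.5339   130,387.8464     733,050.0175
P = 31,138.5339.
Convexity = Σ t(t+1)·PV / [P·(1+y)²] = 733,050.0175 / (31,138.5339 × 1.113025) = 21.15098.

21.15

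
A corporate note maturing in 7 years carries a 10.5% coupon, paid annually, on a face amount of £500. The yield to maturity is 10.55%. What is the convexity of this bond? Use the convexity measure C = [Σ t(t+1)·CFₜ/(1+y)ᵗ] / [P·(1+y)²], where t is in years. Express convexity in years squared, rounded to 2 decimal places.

31.19

With y = 0.1055:
  t   CF        PV=CF/(1+0.1055)^t    t·PV        t(t+1)·PV
  1        52.50        47.4898        47.4898          94.9796
  2        52.50        42.9578        85.9156         257.7467
  3        52.50        38.8582       116.5747         466.2988
  4        52.50        35.1499       140.5997         702.9984
  5        52.50        31.7955       158.9775         953.8648
  6        52.50        28.7612       172.5671       1,207.9699
  7       552.50       273.7922     1,916.5453      15,332.3626
  Σ                    498.8046     2,638.6697      19,016.2208
P = 498.8046.
Convexity = Σ t(t+1)·PV / [P·(1+y)²] = 19,016.2208 / (498.8046 × 1.222130) = 31.19437.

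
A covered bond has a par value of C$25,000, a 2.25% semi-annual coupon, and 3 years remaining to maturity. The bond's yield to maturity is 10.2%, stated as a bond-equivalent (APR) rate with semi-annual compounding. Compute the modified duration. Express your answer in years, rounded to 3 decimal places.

Periodic yield y = 0.051. First find Macaulay duration:
  t   CF        PV=CF/(1+0.051)^t    t·PV
  1       281.25       267.6023       267.6023
  2       281.25       254.6168       509.2337
  3       281.25       242.2615       726.7845
  4       281.25       230.5057       922.0228
  5       281.25       219.3204     1,096.6018
  6    25,281.25    18,757.8149   112,546.8897
  Σ                 19,972.1216   116,069.1347
P = 19,972.1216; Macaulay duration = 116,069.1347 / 19,972.1216 = 5.81156 half-year periods = 2.90578 years.
Modified duration = D_Mac / (1 + y) = 2.90578 / 1.051 = 2.76478 years.

2.765 years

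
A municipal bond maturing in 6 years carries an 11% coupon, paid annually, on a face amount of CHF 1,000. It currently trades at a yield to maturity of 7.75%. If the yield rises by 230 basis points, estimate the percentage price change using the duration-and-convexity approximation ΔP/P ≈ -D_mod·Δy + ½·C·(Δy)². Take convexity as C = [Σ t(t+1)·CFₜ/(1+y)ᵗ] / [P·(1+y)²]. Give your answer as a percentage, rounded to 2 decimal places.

-9.52%

With y = 0.0775:
  t   CF        PV=CF/(1+0.0775)^t    t·PV        t(t+1)·PV
  1       110.00       102.0882       102.0882         204.1763
  2       110.00        94.7454       189.4908         568.4724
  3       110.00        87.9308       263.7923       1,055.1692
  4       110.00        81.6063       326.4251       1,632.1256
  5       110.00        75.7367       378.6834       2,272.1005
  6     1,110.00       709.2826     4,255.6956      29,789.8692
  Σ                  1,151.3899     5,516.1754      35,521.9132
P = 1,151.3899; D_Mac = 4.79088 yrs; D_mod = 4.44630 yrs; C = 26.57293.
Duration effect: -4.44630 × (+0.023) = -0.102265
Convexity effect: 0.5 × 26.57293 × (0.023)² = +0.0070285
ΔP/P ≈ -0.102265 + 0.0070285 = -0.095236 = -9.5236%.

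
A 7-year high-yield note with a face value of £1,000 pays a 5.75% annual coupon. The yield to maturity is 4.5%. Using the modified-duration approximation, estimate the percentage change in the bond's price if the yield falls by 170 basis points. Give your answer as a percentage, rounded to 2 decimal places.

Periodic yield y = 0.045. Modified duration first:
  t   CF        PV=CF/(1+0.045)^t    t·PV
  1        57.50        55.0239        55.0239
  2        57.50        52.6545       105.3089
  3        57.50        50.3871       151.1612
  4        57.50        48.2173       192.8691
  5        57.50        46.1409       230.7047
  6        57.50        44.1540       264.9240
  7     1,057.50       777.0811     5,439.5677
  Σ                  1,073.6588     6,439.5595
P = 1,073.6588; D_Mac = 5.99777 yrs; D_mod = 5.99777/(1+0.045) = 5.73949 yrs.
ΔP/P ≈ -D_mod · Δy = -5.73949 × (-0.017) = +0.097571 = +9.7571%.

+9.76%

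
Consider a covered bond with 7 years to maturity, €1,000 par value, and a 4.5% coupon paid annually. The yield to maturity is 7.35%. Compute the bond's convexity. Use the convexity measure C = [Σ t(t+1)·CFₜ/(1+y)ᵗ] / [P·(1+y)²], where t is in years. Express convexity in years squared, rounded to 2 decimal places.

40.14

With y = 0.0735:
  t   CF        PV=CF/(1+0.0735)^t    t·PV        t(t+1)·PV
  1        45.00        41.9190        41.9190          83.8379
  2        45.00        39.0489        78.0977         234.2932
  3        45.00        36.3753       109.1258         436.5034
  4        45.00        33.8848       135.5390         677.6951
  5        45.00        31.5647       157.8237         946.9423
  6        45.00        29.4036       176.4215       1,234.9504
  7     1,045.00       636.0657     4,452.4596      35,619.6769
  Σ                    848.2618     5,151.3864      39,233.8992
P = 848.2618.
Convexity = Σ t(t+1)·PV / [P·(1+y)²] = 39,233.8992 / (848.2618 × 1.152402) = 40.13539.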